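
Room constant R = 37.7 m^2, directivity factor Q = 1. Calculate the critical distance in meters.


Given values:
  R = 37.7 m^2, Q = 1
Formula: d_c = 0.141 * sqrt(Q * R)
Compute Q * R = 1 * 37.7 = 37.7
Compute sqrt(37.7) = 6.14
d_c = 0.141 * 6.14 = 0.866

0.866 m


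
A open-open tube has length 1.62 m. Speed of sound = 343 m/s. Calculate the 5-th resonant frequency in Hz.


Given values:
  Tube type: open-open, L = 1.62 m, c = 343 m/s, n = 5
Formula: f_n = n * c / (2 * L)
Compute 2 * L = 2 * 1.62 = 3.24
f = 5 * 343 / 3.24
f = 529.32

529.32 Hz


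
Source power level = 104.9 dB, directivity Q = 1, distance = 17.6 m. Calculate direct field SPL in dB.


Given values:
  Lw = 104.9 dB, Q = 1, r = 17.6 m
Formula: SPL = Lw + 10 * log10(Q / (4 * pi * r^2))
Compute 4 * pi * r^2 = 4 * pi * 17.6^2 = 3892.559
Compute Q / denom = 1 / 3892.559 = 0.0002569
Compute 10 * log10(0.0002569) = -35.9024
SPL = 104.9 + (-35.9024) = 69.0

69.0 dB


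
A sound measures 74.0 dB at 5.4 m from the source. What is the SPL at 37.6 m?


Given values:
  SPL1 = 74.0 dB, r1 = 5.4 m, r2 = 37.6 m
Formula: SPL2 = SPL1 - 20 * log10(r2 / r1)
Compute ratio: r2 / r1 = 37.6 / 5.4 = 6.963
Compute log10: log10(6.963) = 0.842796
Compute drop: 20 * 0.842796 = 16.8559
SPL2 = 74.0 - 16.8559 = 57.14

57.14 dB


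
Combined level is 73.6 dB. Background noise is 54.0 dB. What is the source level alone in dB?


Given values:
  L_total = 73.6 dB, L_bg = 54.0 dB
Formula: L_source = 10 * log10(10^(L_total/10) - 10^(L_bg/10))
Convert to linear:
  10^(73.6/10) = 22908676.5277
  10^(54.0/10) = 251188.6432
Difference: 22908676.5277 - 251188.6432 = 22657487.8845
L_source = 10 * log10(22657487.8845) = 73.55

73.55 dB


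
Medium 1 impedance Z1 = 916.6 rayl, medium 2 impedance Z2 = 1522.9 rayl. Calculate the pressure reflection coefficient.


Given values:
  Z1 = 916.6 rayl, Z2 = 1522.9 rayl
Formula: R = (Z2 - Z1) / (Z2 + Z1)
Numerator: Z2 - Z1 = 1522.9 - 916.6 = 606.3
Denominator: Z2 + Z1 = 1522.9 + 916.6 = 2439.5
R = 606.3 / 2439.5 = 0.2485

0.2485


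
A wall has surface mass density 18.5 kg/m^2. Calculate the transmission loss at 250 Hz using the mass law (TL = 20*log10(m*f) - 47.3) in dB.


Given values:
  m = 18.5 kg/m^2, f = 250 Hz
Formula: TL = 20 * log10(m * f) - 47.3
Compute m * f = 18.5 * 250 = 4625.0
Compute log10(4625.0) = 3.665112
Compute 20 * 3.665112 = 73.3022
TL = 73.3022 - 47.3 = 26.0

26.0 dB


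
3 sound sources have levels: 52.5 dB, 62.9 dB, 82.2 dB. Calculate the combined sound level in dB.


Formula: L_total = 10 * log10( sum(10^(Li/10)) )
  Source 1: 10^(52.5/10) = 177827.941
  Source 2: 10^(62.9/10) = 1949844.5998
  Source 3: 10^(82.2/10) = 165958690.7438
Sum of linear values = 168086363.2846
L_total = 10 * log10(168086363.2846) = 82.26

82.26 dB


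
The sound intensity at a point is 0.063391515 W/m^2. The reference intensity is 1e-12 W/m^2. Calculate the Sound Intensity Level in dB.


Given values:
  I = 0.063391515 W/m^2
  I_ref = 1e-12 W/m^2
Formula: SIL = 10 * log10(I / I_ref)
Compute ratio: I / I_ref = 63391515000
Compute log10: log10(63391515000) = 10.802031
Multiply: SIL = 10 * 10.802031 = 108.02

108.02 dB


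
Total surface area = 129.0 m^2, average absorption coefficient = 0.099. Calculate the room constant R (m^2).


Given values:
  S = 129.0 m^2, alpha = 0.099
Formula: R = S * alpha / (1 - alpha)
Numerator: 129.0 * 0.099 = 12.771
Denominator: 1 - 0.099 = 0.901
R = 12.771 / 0.901 = 14.17

14.17 m^2


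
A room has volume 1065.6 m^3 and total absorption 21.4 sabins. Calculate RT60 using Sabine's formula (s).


Given values:
  V = 1065.6 m^3
  A = 21.4 sabins
Formula: RT60 = 0.161 * V / A
Numerator: 0.161 * 1065.6 = 171.5616
RT60 = 171.5616 / 21.4 = 8.017

8.017 s


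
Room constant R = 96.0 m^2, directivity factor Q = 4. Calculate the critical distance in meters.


Given values:
  R = 96.0 m^2, Q = 4
Formula: d_c = 0.141 * sqrt(Q * R)
Compute Q * R = 4 * 96.0 = 384.0
Compute sqrt(384.0) = 19.5959
d_c = 0.141 * 19.5959 = 2.763

2.763 m


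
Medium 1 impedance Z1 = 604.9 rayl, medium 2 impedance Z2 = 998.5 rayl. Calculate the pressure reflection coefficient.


Given values:
  Z1 = 604.9 rayl, Z2 = 998.5 rayl
Formula: R = (Z2 - Z1) / (Z2 + Z1)
Numerator: Z2 - Z1 = 998.5 - 604.9 = 393.6
Denominator: Z2 + Z1 = 998.5 + 604.9 = 1603.4
R = 393.6 / 1603.4 = 0.2455

0.2455


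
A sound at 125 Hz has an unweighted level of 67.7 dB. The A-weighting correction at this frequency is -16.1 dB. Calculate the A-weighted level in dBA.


Given values:
  SPL = 67.7 dB
  A-weighting at 125 Hz = -16.1 dB
Formula: L_A = SPL + A_weight
L_A = 67.7 + (-16.1)
L_A = 51.6

51.6 dBA


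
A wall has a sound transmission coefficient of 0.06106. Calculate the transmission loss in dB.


Given values:
  tau = 0.06106
Formula: TL = 10 * log10(1 / tau)
Compute 1 / tau = 1 / 0.06106 = 16.3773
Compute log10(16.3773) = 1.214242
TL = 10 * 1.214242 = 12.14

12.14 dB


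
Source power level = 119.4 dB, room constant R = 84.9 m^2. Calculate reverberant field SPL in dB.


Given values:
  Lw = 119.4 dB, R = 84.9 m^2
Formula: SPL = Lw + 10 * log10(4 / R)
Compute 4 / R = 4 / 84.9 = 0.047114
Compute 10 * log10(0.047114) = -13.2685
SPL = 119.4 + (-13.2685) = 106.13

106.13 dB


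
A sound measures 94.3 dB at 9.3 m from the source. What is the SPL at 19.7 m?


Given values:
  SPL1 = 94.3 dB, r1 = 9.3 m, r2 = 19.7 m
Formula: SPL2 = SPL1 - 20 * log10(r2 / r1)
Compute ratio: r2 / r1 = 19.7 / 9.3 = 2.1183
Compute log10: log10(2.1183) = 0.325987
Compute drop: 20 * 0.325987 = 6.5197
SPL2 = 94.3 - 6.5197 = 87.78

87.78 dB


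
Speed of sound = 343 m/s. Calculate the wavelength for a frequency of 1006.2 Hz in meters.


Given values:
  c = 343 m/s, f = 1006.2 Hz
Formula: lambda = c / f
lambda = 343 / 1006.2
lambda = 0.3409

0.3409 m


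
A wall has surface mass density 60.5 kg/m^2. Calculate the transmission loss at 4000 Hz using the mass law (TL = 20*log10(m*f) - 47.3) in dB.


Given values:
  m = 60.5 kg/m^2, f = 4000 Hz
Formula: TL = 20 * log10(m * f) - 47.3
Compute m * f = 60.5 * 4000 = 242000.0
Compute log10(242000.0) = 5.383815
Compute 20 * 5.383815 = 107.6763
TL = 107.6763 - 47.3 = 60.38

60.38 dB


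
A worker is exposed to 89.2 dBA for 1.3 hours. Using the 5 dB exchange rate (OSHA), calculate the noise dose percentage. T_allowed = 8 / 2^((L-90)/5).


Given values:
  L = 89.2 dBA, T = 1.3 hours
Formula: T_allowed = 8 / 2^((L - 90) / 5)
Compute exponent: (89.2 - 90) / 5 = -0.16
Compute 2^(-0.16) = 0.895025
T_allowed = 8 / 0.895025 = 8.938298 hours
Dose = (T / T_allowed) * 100
Dose = (1.3 / 8.938298) * 100 = 14.54

14.54 %


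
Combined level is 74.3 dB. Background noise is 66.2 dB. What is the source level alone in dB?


Given values:
  L_total = 74.3 dB, L_bg = 66.2 dB
Formula: L_source = 10 * log10(10^(L_total/10) - 10^(L_bg/10))
Convert to linear:
  10^(74.3/10) = 26915348.0393
  10^(66.2/10) = 4168693.8347
Difference: 26915348.0393 - 4168693.8347 = 22746654.2046
L_source = 10 * log10(22746654.2046) = 73.57

73.57 dB


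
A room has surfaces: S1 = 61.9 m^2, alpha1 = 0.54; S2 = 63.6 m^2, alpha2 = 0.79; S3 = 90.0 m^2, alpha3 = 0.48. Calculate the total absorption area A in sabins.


Given surfaces:
  Surface 1: 61.9 * 0.54 = 33.426
  Surface 2: 63.6 * 0.79 = 50.244
  Surface 3: 90.0 * 0.48 = 43.2
Formula: A = sum(Si * alpha_i)
A = 33.426 + 50.244 + 43.2
A = 126.87

126.87 sabins


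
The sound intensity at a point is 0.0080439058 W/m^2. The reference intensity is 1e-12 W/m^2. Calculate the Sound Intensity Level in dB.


Given values:
  I = 0.0080439058 W/m^2
  I_ref = 1e-12 W/m^2
Formula: SIL = 10 * log10(I / I_ref)
Compute ratio: I / I_ref = 8043905800
Compute log10: log10(8043905800) = 9.905467
Multiply: SIL = 10 * 9.905467 = 99.05

99.05 dB


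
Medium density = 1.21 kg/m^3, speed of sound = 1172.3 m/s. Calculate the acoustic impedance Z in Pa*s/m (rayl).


Given values:
  rho = 1.21 kg/m^3
  c = 1172.3 m/s
Formula: Z = rho * c
Z = 1.21 * 1172.3
Z = 1418.48

1418.48 rayl


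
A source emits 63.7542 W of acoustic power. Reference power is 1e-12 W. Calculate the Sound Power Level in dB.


Given values:
  W = 63.7542 W
  W_ref = 1e-12 W
Formula: SWL = 10 * log10(W / W_ref)
Compute ratio: W / W_ref = 63754200000000
Compute log10: log10(63754200000000) = 13.804509
Multiply: SWL = 10 * 13.804509 = 138.05

138.05 dB


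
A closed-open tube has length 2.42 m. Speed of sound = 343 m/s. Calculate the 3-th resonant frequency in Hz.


Given values:
  Tube type: closed-open, L = 2.42 m, c = 343 m/s, n = 3
Formula: f_n = (2n - 1) * c / (4 * L)
Compute 2n - 1 = 2*3 - 1 = 5
Compute 4 * L = 4 * 2.42 = 9.68
f = 5 * 343 / 9.68
f = 177.17

177.17 Hz


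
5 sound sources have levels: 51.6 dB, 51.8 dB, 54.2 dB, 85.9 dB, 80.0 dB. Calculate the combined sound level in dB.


Formula: L_total = 10 * log10( sum(10^(Li/10)) )
  Source 1: 10^(51.6/10) = 144543.9771
  Source 2: 10^(51.8/10) = 151356.1248
  Source 3: 10^(54.2/10) = 263026.7992
  Source 4: 10^(85.9/10) = 389045144.9943
  Source 5: 10^(80.0/10) = 100000000.0
Sum of linear values = 489604071.8954
L_total = 10 * log10(489604071.8954) = 86.9

86.9 dB


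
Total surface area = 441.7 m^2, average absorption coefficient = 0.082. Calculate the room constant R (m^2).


Given values:
  S = 441.7 m^2, alpha = 0.082
Formula: R = S * alpha / (1 - alpha)
Numerator: 441.7 * 0.082 = 36.2194
Denominator: 1 - 0.082 = 0.918
R = 36.2194 / 0.918 = 39.45

39.45 m^2


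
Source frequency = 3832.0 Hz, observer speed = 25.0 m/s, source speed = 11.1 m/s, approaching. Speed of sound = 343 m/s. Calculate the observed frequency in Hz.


Given values:
  f_s = 3832.0 Hz, v_o = 25.0 m/s, v_s = 11.1 m/s
  Direction: approaching
Formula: f_o = f_s * (c + v_o) / (c - v_s)
Numerator: c + v_o = 343 + 25.0 = 368.0
Denominator: c - v_s = 343 - 11.1 = 331.9
f_o = 3832.0 * 368.0 / 331.9 = 4248.8

4248.8 Hz


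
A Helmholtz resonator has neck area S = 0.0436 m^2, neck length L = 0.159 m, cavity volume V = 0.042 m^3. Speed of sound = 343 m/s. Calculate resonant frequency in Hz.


Given values:
  S = 0.0436 m^2, L = 0.159 m, V = 0.042 m^3, c = 343 m/s
Formula: f = (c / (2*pi)) * sqrt(S / (V * L))
Compute V * L = 0.042 * 0.159 = 0.006678
Compute S / (V * L) = 0.0436 / 0.006678 = 6.5289
Compute sqrt(6.5289) = 2.555171
Compute c / (2*pi) = 343 / 6.283185 = 54.590148
f = 54.590148 * 2.555171 = 139.49

139.49 Hz


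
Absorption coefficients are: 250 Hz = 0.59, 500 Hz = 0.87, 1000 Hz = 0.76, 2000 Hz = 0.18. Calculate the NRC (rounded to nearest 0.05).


Given values:
  a_250 = 0.59, a_500 = 0.87
  a_1000 = 0.76, a_2000 = 0.18
Formula: NRC = (a250 + a500 + a1000 + a2000) / 4
Sum = 0.59 + 0.87 + 0.76 + 0.18 = 2.4
NRC = 2.4 / 4 = 0.6
Rounded to nearest 0.05: 0.6

0.6


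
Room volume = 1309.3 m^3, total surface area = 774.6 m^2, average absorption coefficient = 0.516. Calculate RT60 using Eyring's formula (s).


Given values:
  V = 1309.3 m^3, S = 774.6 m^2, alpha = 0.516
Formula: RT60 = 0.161 * V / (-S * ln(1 - alpha))
Compute ln(1 - 0.516) = ln(0.484) = -0.72567
Denominator: -774.6 * -0.72567 = 562.104
Numerator: 0.161 * 1309.3 = 210.7973
RT60 = 210.7973 / 562.104 = 0.375

0.375 s


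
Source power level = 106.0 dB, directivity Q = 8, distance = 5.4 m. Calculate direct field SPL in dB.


Given values:
  Lw = 106.0 dB, Q = 8, r = 5.4 m
Formula: SPL = Lw + 10 * log10(Q / (4 * pi * r^2))
Compute 4 * pi * r^2 = 4 * pi * 5.4^2 = 366.4354
Compute Q / denom = 8 / 366.4354 = 0.02183195
Compute 10 * log10(0.02183195) = -16.6091
SPL = 106.0 + (-16.6091) = 89.39

89.39 dB


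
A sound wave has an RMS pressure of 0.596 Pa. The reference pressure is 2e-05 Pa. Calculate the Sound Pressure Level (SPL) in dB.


Given values:
  p = 0.596 Pa
  p_ref = 2e-05 Pa
Formula: SPL = 20 * log10(p / p_ref)
Compute ratio: p / p_ref = 0.596 / 2e-05 = 29800
Compute log10: log10(29800) = 4.474216
Multiply: SPL = 20 * 4.474216 = 89.48

89.48 dB


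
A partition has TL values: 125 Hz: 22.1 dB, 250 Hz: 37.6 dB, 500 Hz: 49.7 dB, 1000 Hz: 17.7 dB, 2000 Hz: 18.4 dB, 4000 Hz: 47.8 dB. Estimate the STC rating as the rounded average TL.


Given TL values at each frequency:
  125 Hz: 22.1 dB
  250 Hz: 37.6 dB
  500 Hz: 49.7 dB
  1000 Hz: 17.7 dB
  2000 Hz: 18.4 dB
  4000 Hz: 47.8 dB
Formula: STC ~ round(average of TL values)
Sum = 22.1 + 37.6 + 49.7 + 17.7 + 18.4 + 47.8 = 193.3
Average = 193.3 / 6 = 32.22
Rounded: 32

32


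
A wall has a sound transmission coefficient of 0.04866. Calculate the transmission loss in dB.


Given values:
  tau = 0.04866
Formula: TL = 10 * log10(1 / tau)
Compute 1 / tau = 1 / 0.04866 = 20.5508
Compute log10(20.5508) = 1.312829
TL = 10 * 1.312829 = 13.13

13.13 dB


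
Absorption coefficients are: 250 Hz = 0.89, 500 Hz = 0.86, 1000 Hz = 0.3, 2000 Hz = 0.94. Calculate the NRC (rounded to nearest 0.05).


Given values:
  a_250 = 0.89, a_500 = 0.86
  a_1000 = 0.3, a_2000 = 0.94
Formula: NRC = (a250 + a500 + a1000 + a2000) / 4
Sum = 0.89 + 0.86 + 0.3 + 0.94 = 2.99
NRC = 2.99 / 4 = 0.7475
Rounded to nearest 0.05: 0.75

0.75


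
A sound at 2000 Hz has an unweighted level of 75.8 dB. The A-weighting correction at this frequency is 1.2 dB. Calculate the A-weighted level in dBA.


Given values:
  SPL = 75.8 dB
  A-weighting at 2000 Hz = 1.2 dB
Formula: L_A = SPL + A_weight
L_A = 75.8 + (1.2)
L_A = 77.0

77.0 dBA


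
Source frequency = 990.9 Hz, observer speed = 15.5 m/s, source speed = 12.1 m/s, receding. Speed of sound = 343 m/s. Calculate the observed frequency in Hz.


Given values:
  f_s = 990.9 Hz, v_o = 15.5 m/s, v_s = 12.1 m/s
  Direction: receding
Formula: f_o = f_s * (c - v_o) / (c + v_s)
Numerator: c - v_o = 343 - 15.5 = 327.5
Denominator: c + v_s = 343 + 12.1 = 355.1
f_o = 990.9 * 327.5 / 355.1 = 913.88

913.88 Hz


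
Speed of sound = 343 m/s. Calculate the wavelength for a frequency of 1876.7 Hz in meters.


Given values:
  c = 343 m/s, f = 1876.7 Hz
Formula: lambda = c / f
lambda = 343 / 1876.7
lambda = 0.1828

0.1828 m


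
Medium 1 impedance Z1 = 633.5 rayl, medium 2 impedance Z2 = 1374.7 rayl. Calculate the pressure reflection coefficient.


Given values:
  Z1 = 633.5 rayl, Z2 = 1374.7 rayl
Formula: R = (Z2 - Z1) / (Z2 + Z1)
Numerator: Z2 - Z1 = 1374.7 - 633.5 = 741.2
Denominator: Z2 + Z1 = 1374.7 + 633.5 = 2008.2
R = 741.2 / 2008.2 = 0.3691

0.3691


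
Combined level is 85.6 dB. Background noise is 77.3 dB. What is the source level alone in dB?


Given values:
  L_total = 85.6 dB, L_bg = 77.3 dB
Formula: L_source = 10 * log10(10^(L_total/10) - 10^(L_bg/10))
Convert to linear:
  10^(85.6/10) = 363078054.7701
  10^(77.3/10) = 53703179.637
Difference: 363078054.7701 - 53703179.637 = 309374875.1331
L_source = 10 * log10(309374875.1331) = 84.9

84.9 dB


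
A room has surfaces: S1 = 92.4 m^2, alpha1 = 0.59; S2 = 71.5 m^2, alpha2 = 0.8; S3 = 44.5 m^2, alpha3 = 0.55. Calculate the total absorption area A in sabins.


Given surfaces:
  Surface 1: 92.4 * 0.59 = 54.516
  Surface 2: 71.5 * 0.8 = 57.2
  Surface 3: 44.5 * 0.55 = 24.475
Formula: A = sum(Si * alpha_i)
A = 54.516 + 57.2 + 24.475
A = 136.19

136.19 sabins


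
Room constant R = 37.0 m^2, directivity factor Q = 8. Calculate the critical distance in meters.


Given values:
  R = 37.0 m^2, Q = 8
Formula: d_c = 0.141 * sqrt(Q * R)
Compute Q * R = 8 * 37.0 = 296.0
Compute sqrt(296.0) = 17.2047
d_c = 0.141 * 17.2047 = 2.426

2.426 m


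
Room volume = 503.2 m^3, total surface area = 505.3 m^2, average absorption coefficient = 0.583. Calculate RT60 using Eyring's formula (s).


Given values:
  V = 503.2 m^3, S = 505.3 m^2, alpha = 0.583
Formula: RT60 = 0.161 * V / (-S * ln(1 - alpha))
Compute ln(1 - 0.583) = ln(0.417) = -0.874669
Denominator: -505.3 * -0.874669 = 441.9702
Numerator: 0.161 * 503.2 = 81.0152
RT60 = 81.0152 / 441.9702 = 0.183

0.183 s


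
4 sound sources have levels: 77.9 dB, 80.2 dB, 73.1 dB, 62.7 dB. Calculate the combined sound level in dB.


Formula: L_total = 10 * log10( sum(10^(Li/10)) )
  Source 1: 10^(77.9/10) = 61659500.1861
  Source 2: 10^(80.2/10) = 104712854.8051
  Source 3: 10^(73.1/10) = 20417379.4467
  Source 4: 10^(62.7/10) = 1862087.1367
Sum of linear values = 188651821.5746
L_total = 10 * log10(188651821.5746) = 82.76

82.76 dB


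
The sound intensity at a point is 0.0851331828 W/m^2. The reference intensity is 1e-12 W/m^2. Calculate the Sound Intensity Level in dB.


Given values:
  I = 0.0851331828 W/m^2
  I_ref = 1e-12 W/m^2
Formula: SIL = 10 * log10(I / I_ref)
Compute ratio: I / I_ref = 85133182800
Compute log10: log10(85133182800) = 10.930099
Multiply: SIL = 10 * 10.930099 = 109.3

109.3 dB


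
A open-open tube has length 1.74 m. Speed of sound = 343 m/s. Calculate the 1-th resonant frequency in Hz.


Given values:
  Tube type: open-open, L = 1.74 m, c = 343 m/s, n = 1
Formula: f_n = n * c / (2 * L)
Compute 2 * L = 2 * 1.74 = 3.48
f = 1 * 343 / 3.48
f = 98.56

98.56 Hz


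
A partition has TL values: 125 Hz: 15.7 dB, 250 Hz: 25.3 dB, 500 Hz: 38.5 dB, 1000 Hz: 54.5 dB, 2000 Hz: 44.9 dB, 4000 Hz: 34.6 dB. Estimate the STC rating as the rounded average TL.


Given TL values at each frequency:
  125 Hz: 15.7 dB
  250 Hz: 25.3 dB
  500 Hz: 38.5 dB
  1000 Hz: 54.5 dB
  2000 Hz: 44.9 dB
  4000 Hz: 34.6 dB
Formula: STC ~ round(average of TL values)
Sum = 15.7 + 25.3 + 38.5 + 54.5 + 44.9 + 34.6 = 213.5
Average = 213.5 / 6 = 35.58
Rounded: 36

36


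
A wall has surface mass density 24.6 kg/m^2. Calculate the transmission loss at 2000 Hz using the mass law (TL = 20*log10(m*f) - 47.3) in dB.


Given values:
  m = 24.6 kg/m^2, f = 2000 Hz
Formula: TL = 20 * log10(m * f) - 47.3
Compute m * f = 24.6 * 2000 = 49200.0
Compute log10(49200.0) = 4.691965
Compute 20 * 4.691965 = 93.8393
TL = 93.8393 - 47.3 = 46.54

46.54 dB


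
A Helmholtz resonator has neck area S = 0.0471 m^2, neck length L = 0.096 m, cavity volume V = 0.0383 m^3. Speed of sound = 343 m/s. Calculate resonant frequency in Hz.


Given values:
  S = 0.0471 m^2, L = 0.096 m, V = 0.0383 m^3, c = 343 m/s
Formula: f = (c / (2*pi)) * sqrt(S / (V * L))
Compute V * L = 0.0383 * 0.096 = 0.0036768
Compute S / (V * L) = 0.0471 / 0.0036768 = 12.8101
Compute sqrt(12.8101) = 3.57912
Compute c / (2*pi) = 343 / 6.283185 = 54.590148
f = 54.590148 * 3.57912 = 195.38

195.38 Hz


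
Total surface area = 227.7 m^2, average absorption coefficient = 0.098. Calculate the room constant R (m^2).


Given values:
  S = 227.7 m^2, alpha = 0.098
Formula: R = S * alpha / (1 - alpha)
Numerator: 227.7 * 0.098 = 22.3146
Denominator: 1 - 0.098 = 0.902
R = 22.3146 / 0.902 = 24.74

24.74 m^2


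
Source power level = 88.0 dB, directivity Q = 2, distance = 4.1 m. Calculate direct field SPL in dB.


Given values:
  Lw = 88.0 dB, Q = 2, r = 4.1 m
Formula: SPL = Lw + 10 * log10(Q / (4 * pi * r^2))
Compute 4 * pi * r^2 = 4 * pi * 4.1^2 = 211.2407
Compute Q / denom = 2 / 211.2407 = 0.00946787
Compute 10 * log10(0.00946787) = -20.2375
SPL = 88.0 + (-20.2375) = 67.76

67.76 dB


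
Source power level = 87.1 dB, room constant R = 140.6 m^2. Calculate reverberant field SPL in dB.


Given values:
  Lw = 87.1 dB, R = 140.6 m^2
Formula: SPL = Lw + 10 * log10(4 / R)
Compute 4 / R = 4 / 140.6 = 0.02845
Compute 10 * log10(0.02845) = -15.4592
SPL = 87.1 + (-15.4592) = 71.64

71.64 dB


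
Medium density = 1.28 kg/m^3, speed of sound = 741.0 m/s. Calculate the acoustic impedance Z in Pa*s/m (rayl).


Given values:
  rho = 1.28 kg/m^3
  c = 741.0 m/s
Formula: Z = rho * c
Z = 1.28 * 741.0
Z = 948.48

948.48 rayl


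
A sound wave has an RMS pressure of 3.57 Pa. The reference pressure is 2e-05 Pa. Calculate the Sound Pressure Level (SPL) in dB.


Given values:
  p = 3.57 Pa
  p_ref = 2e-05 Pa
Formula: SPL = 20 * log10(p / p_ref)
Compute ratio: p / p_ref = 3.57 / 2e-05 = 178500
Compute log10: log10(178500) = 5.251638
Multiply: SPL = 20 * 5.251638 = 105.03

105.03 dB


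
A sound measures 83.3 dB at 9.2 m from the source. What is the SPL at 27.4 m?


Given values:
  SPL1 = 83.3 dB, r1 = 9.2 m, r2 = 27.4 m
Formula: SPL2 = SPL1 - 20 * log10(r2 / r1)
Compute ratio: r2 / r1 = 27.4 / 9.2 = 2.9783
Compute log10: log10(2.9783) = 0.473968
Compute drop: 20 * 0.473968 = 9.4794
SPL2 = 83.3 - 9.4794 = 73.82

73.82 dB


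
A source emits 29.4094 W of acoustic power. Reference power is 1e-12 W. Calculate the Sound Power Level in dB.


Given values:
  W = 29.4094 W
  W_ref = 1e-12 W
Formula: SWL = 10 * log10(W / W_ref)
Compute ratio: W / W_ref = 29409400000000
Compute log10: log10(29409400000000) = 13.468486
Multiply: SWL = 10 * 13.468486 = 134.68

134.68 dB


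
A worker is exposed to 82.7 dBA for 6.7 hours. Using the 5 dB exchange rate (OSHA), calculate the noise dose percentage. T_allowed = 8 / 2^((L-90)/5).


Given values:
  L = 82.7 dBA, T = 6.7 hours
Formula: T_allowed = 8 / 2^((L - 90) / 5)
Compute exponent: (82.7 - 90) / 5 = -1.46
Compute 2^(-1.46) = 0.363493
T_allowed = 8 / 0.363493 = 22.008677 hours
Dose = (T / T_allowed) * 100
Dose = (6.7 / 22.008677) * 100 = 30.44

30.44 %


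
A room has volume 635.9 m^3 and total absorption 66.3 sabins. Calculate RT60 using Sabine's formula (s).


Given values:
  V = 635.9 m^3
  A = 66.3 sabins
Formula: RT60 = 0.161 * V / A
Numerator: 0.161 * 635.9 = 102.3799
RT60 = 102.3799 / 66.3 = 1.544

1.544 s


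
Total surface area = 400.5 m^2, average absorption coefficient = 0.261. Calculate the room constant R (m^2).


Given values:
  S = 400.5 m^2, alpha = 0.261
Formula: R = S * alpha / (1 - alpha)
Numerator: 400.5 * 0.261 = 104.5305
Denominator: 1 - 0.261 = 0.739
R = 104.5305 / 0.739 = 141.45

141.45 m^2


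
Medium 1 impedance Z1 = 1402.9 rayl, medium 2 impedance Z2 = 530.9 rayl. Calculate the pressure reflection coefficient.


Given values:
  Z1 = 1402.9 rayl, Z2 = 530.9 rayl
Formula: R = (Z2 - Z1) / (Z2 + Z1)
Numerator: Z2 - Z1 = 530.9 - 1402.9 = -872.0
Denominator: Z2 + Z1 = 530.9 + 1402.9 = 1933.8
R = -872.0 / 1933.8 = -0.4509

-0.4509


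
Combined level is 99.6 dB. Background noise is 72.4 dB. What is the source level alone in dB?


Given values:
  L_total = 99.6 dB, L_bg = 72.4 dB
Formula: L_source = 10 * log10(10^(L_total/10) - 10^(L_bg/10))
Convert to linear:
  10^(99.6/10) = 9120108393.5591
  10^(72.4/10) = 17378008.2875
Difference: 9120108393.5591 - 17378008.2875 = 9102730385.2716
L_source = 10 * log10(9102730385.2716) = 99.59

99.59 dB


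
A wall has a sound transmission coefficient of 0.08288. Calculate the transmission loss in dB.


Given values:
  tau = 0.08288
Formula: TL = 10 * log10(1 / tau)
Compute 1 / tau = 1 / 0.08288 = 12.0656
Compute log10(12.0656) = 1.081549
TL = 10 * 1.081549 = 10.82

10.82 dB


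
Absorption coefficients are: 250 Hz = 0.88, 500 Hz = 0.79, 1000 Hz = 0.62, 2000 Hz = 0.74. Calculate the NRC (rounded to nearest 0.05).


Given values:
  a_250 = 0.88, a_500 = 0.79
  a_1000 = 0.62, a_2000 = 0.74
Formula: NRC = (a250 + a500 + a1000 + a2000) / 4
Sum = 0.88 + 0.79 + 0.62 + 0.74 = 3.03
NRC = 3.03 / 4 = 0.7575
Rounded to nearest 0.05: 0.75

0.75


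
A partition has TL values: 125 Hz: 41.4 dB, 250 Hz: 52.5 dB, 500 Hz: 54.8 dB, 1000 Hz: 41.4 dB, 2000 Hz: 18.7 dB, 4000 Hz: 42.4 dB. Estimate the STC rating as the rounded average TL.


Given TL values at each frequency:
  125 Hz: 41.4 dB
  250 Hz: 52.5 dB
  500 Hz: 54.8 dB
  1000 Hz: 41.4 dB
  2000 Hz: 18.7 dB
  4000 Hz: 42.4 dB
Formula: STC ~ round(average of TL values)
Sum = 41.4 + 52.5 + 54.8 + 41.4 + 18.7 + 42.4 = 251.2
Average = 251.2 / 6 = 41.87
Rounded: 42

42


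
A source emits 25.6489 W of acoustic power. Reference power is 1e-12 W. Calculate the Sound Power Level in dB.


Given values:
  W = 25.6489 W
  W_ref = 1e-12 W
Formula: SWL = 10 * log10(W / W_ref)
Compute ratio: W / W_ref = 25648900000000
Compute log10: log10(25648900000000) = 13.409069
Multiply: SWL = 10 * 13.409069 = 134.09

134.09 dB


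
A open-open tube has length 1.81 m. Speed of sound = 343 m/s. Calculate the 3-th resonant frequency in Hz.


Given values:
  Tube type: open-open, L = 1.81 m, c = 343 m/s, n = 3
Formula: f_n = n * c / (2 * L)
Compute 2 * L = 2 * 1.81 = 3.62
f = 3 * 343 / 3.62
f = 284.25

284.25 Hz


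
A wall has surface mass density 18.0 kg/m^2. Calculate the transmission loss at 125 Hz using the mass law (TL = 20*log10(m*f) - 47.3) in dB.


Given values:
  m = 18.0 kg/m^2, f = 125 Hz
Formula: TL = 20 * log10(m * f) - 47.3
Compute m * f = 18.0 * 125 = 2250.0
Compute log10(2250.0) = 3.352183
Compute 20 * 3.352183 = 67.0437
TL = 67.0437 - 47.3 = 19.74

19.74 dB


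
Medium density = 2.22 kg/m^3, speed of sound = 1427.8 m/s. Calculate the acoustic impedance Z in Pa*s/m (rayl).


Given values:
  rho = 2.22 kg/m^3
  c = 1427.8 m/s
Formula: Z = rho * c
Z = 2.22 * 1427.8
Z = 3169.72

3169.72 rayl


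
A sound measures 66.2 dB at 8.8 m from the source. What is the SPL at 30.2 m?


Given values:
  SPL1 = 66.2 dB, r1 = 8.8 m, r2 = 30.2 m
Formula: SPL2 = SPL1 - 20 * log10(r2 / r1)
Compute ratio: r2 / r1 = 30.2 / 8.8 = 3.4318
Compute log10: log10(3.4318) = 0.535522
Compute drop: 20 * 0.535522 = 10.7104
SPL2 = 66.2 - 10.7104 = 55.49

55.49 dB


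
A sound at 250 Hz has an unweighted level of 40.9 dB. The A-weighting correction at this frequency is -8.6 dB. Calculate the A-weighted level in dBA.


Given values:
  SPL = 40.9 dB
  A-weighting at 250 Hz = -8.6 dB
Formula: L_A = SPL + A_weight
L_A = 40.9 + (-8.6)
L_A = 32.3

32.3 dBA


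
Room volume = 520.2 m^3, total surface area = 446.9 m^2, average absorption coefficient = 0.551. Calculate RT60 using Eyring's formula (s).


Given values:
  V = 520.2 m^3, S = 446.9 m^2, alpha = 0.551
Formula: RT60 = 0.161 * V / (-S * ln(1 - alpha))
Compute ln(1 - 0.551) = ln(0.449) = -0.800732
Denominator: -446.9 * -0.800732 = 357.8471
Numerator: 0.161 * 520.2 = 83.7522
RT60 = 83.7522 / 357.8471 = 0.234

0.234 s


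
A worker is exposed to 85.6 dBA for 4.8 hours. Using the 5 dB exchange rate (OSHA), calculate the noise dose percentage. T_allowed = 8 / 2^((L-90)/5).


Given values:
  L = 85.6 dBA, T = 4.8 hours
Formula: T_allowed = 8 / 2^((L - 90) / 5)
Compute exponent: (85.6 - 90) / 5 = -0.88
Compute 2^(-0.88) = 0.543367
T_allowed = 8 / 0.543367 = 14.723014 hours
Dose = (T / T_allowed) * 100
Dose = (4.8 / 14.723014) * 100 = 32.6

32.6 %


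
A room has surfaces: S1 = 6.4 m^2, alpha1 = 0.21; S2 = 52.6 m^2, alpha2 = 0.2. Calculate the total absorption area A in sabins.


Given surfaces:
  Surface 1: 6.4 * 0.21 = 1.344
  Surface 2: 52.6 * 0.2 = 10.52
Formula: A = sum(Si * alpha_i)
A = 1.344 + 10.52
A = 11.86

11.86 sabins


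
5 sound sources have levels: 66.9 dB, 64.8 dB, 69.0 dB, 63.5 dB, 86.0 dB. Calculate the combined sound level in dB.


Formula: L_total = 10 * log10( sum(10^(Li/10)) )
  Source 1: 10^(66.9/10) = 4897788.1937
  Source 2: 10^(64.8/10) = 3019951.7204
  Source 3: 10^(69.0/10) = 7943282.3472
  Source 4: 10^(63.5/10) = 2238721.1386
  Source 5: 10^(86.0/10) = 398107170.5535
Sum of linear values = 416206913.9534
L_total = 10 * log10(416206913.9534) = 86.19

86.19 dB


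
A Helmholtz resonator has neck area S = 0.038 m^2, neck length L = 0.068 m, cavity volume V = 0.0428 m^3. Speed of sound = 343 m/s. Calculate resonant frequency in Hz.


Given values:
  S = 0.038 m^2, L = 0.068 m, V = 0.0428 m^3, c = 343 m/s
Formula: f = (c / (2*pi)) * sqrt(S / (V * L))
Compute V * L = 0.0428 * 0.068 = 0.0029104
Compute S / (V * L) = 0.038 / 0.0029104 = 13.0566
Compute sqrt(13.0566) = 3.613392
Compute c / (2*pi) = 343 / 6.283185 = 54.590148
f = 54.590148 * 3.613392 = 197.26

197.26 Hz


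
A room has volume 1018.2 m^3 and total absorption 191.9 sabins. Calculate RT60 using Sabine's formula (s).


Given values:
  V = 1018.2 m^3
  A = 191.9 sabins
Formula: RT60 = 0.161 * V / A
Numerator: 0.161 * 1018.2 = 163.9302
RT60 = 163.9302 / 191.9 = 0.854

0.854 s


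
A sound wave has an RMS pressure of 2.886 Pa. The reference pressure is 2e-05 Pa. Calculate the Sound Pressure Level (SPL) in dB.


Given values:
  p = 2.886 Pa
  p_ref = 2e-05 Pa
Formula: SPL = 20 * log10(p / p_ref)
Compute ratio: p / p_ref = 2.886 / 2e-05 = 144300
Compute log10: log10(144300) = 5.159266
Multiply: SPL = 20 * 5.159266 = 103.19

103.19 dB


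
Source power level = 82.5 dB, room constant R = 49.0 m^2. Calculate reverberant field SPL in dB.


Given values:
  Lw = 82.5 dB, R = 49.0 m^2
Formula: SPL = Lw + 10 * log10(4 / R)
Compute 4 / R = 4 / 49.0 = 0.081633
Compute 10 * log10(0.081633) = -10.8813
SPL = 82.5 + (-10.8813) = 71.62

71.62 dB


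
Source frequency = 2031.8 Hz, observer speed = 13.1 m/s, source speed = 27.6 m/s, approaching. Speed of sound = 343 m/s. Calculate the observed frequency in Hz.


Given values:
  f_s = 2031.8 Hz, v_o = 13.1 m/s, v_s = 27.6 m/s
  Direction: approaching
Formula: f_o = f_s * (c + v_o) / (c - v_s)
Numerator: c + v_o = 343 + 13.1 = 356.1
Denominator: c - v_s = 343 - 27.6 = 315.4
f_o = 2031.8 * 356.1 / 315.4 = 2293.99

2293.99 Hz


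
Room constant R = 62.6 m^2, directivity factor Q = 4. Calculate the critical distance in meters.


Given values:
  R = 62.6 m^2, Q = 4
Formula: d_c = 0.141 * sqrt(Q * R)
Compute Q * R = 4 * 62.6 = 250.4
Compute sqrt(250.4) = 15.824
d_c = 0.141 * 15.824 = 2.231

2.231 m


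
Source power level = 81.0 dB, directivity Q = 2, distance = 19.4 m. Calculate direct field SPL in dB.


Given values:
  Lw = 81.0 dB, Q = 2, r = 19.4 m
Formula: SPL = Lw + 10 * log10(Q / (4 * pi * r^2))
Compute 4 * pi * r^2 = 4 * pi * 19.4^2 = 4729.4792
Compute Q / denom = 2 / 4729.4792 = 0.00042288
Compute 10 * log10(0.00042288) = -33.7378
SPL = 81.0 + (-33.7378) = 47.26

47.26 dB


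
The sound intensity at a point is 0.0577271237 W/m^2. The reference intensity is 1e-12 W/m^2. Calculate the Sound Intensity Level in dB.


Given values:
  I = 0.0577271237 W/m^2
  I_ref = 1e-12 W/m^2
Formula: SIL = 10 * log10(I / I_ref)
Compute ratio: I / I_ref = 57727123700
Compute log10: log10(57727123700) = 10.76138
Multiply: SIL = 10 * 10.76138 = 107.61

107.61 dB


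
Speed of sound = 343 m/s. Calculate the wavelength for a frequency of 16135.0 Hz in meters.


Given values:
  c = 343 m/s, f = 16135.0 Hz
Formula: lambda = c / f
lambda = 343 / 16135.0
lambda = 0.0213

0.0213 m


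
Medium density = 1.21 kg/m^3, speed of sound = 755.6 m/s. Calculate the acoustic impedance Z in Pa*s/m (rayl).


Given values:
  rho = 1.21 kg/m^3
  c = 755.6 m/s
Formula: Z = rho * c
Z = 1.21 * 755.6
Z = 914.28

914.28 rayl


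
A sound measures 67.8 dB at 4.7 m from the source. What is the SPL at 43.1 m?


Given values:
  SPL1 = 67.8 dB, r1 = 4.7 m, r2 = 43.1 m
Formula: SPL2 = SPL1 - 20 * log10(r2 / r1)
Compute ratio: r2 / r1 = 43.1 / 4.7 = 9.1702
Compute log10: log10(9.1702) = 0.962379
Compute drop: 20 * 0.962379 = 19.2476
SPL2 = 67.8 - 19.2476 = 48.55

48.55 dB


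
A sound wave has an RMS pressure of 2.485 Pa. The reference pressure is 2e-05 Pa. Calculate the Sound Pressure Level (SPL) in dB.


Given values:
  p = 2.485 Pa
  p_ref = 2e-05 Pa
Formula: SPL = 20 * log10(p / p_ref)
Compute ratio: p / p_ref = 2.485 / 2e-05 = 124250
Compute log10: log10(124250) = 5.094296
Multiply: SPL = 20 * 5.094296 = 101.89

101.89 dB


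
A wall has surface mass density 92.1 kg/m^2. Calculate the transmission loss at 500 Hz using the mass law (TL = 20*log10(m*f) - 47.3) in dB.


Given values:
  m = 92.1 kg/m^2, f = 500 Hz
Formula: TL = 20 * log10(m * f) - 47.3
Compute m * f = 92.1 * 500 = 46050.0
Compute log10(46050.0) = 4.66323
Compute 20 * 4.66323 = 93.2646
TL = 93.2646 - 47.3 = 45.96

45.96 dB


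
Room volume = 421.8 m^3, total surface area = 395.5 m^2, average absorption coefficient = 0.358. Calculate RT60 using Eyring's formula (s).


Given values:
  V = 421.8 m^3, S = 395.5 m^2, alpha = 0.358
Formula: RT60 = 0.161 * V / (-S * ln(1 - alpha))
Compute ln(1 - 0.358) = ln(0.642) = -0.443167
Denominator: -395.5 * -0.443167 = 175.2725
Numerator: 0.161 * 421.8 = 67.9098
RT60 = 67.9098 / 175.2725 = 0.387

0.387 s


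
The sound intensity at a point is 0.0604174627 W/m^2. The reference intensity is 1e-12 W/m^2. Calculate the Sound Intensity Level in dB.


Given values:
  I = 0.0604174627 W/m^2
  I_ref = 1e-12 W/m^2
Formula: SIL = 10 * log10(I / I_ref)
Compute ratio: I / I_ref = 60417462700
Compute log10: log10(60417462700) = 10.781162
Multiply: SIL = 10 * 10.781162 = 107.81

107.81 dB


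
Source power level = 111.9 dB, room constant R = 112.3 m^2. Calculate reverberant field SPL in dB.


Given values:
  Lw = 111.9 dB, R = 112.3 m^2
Formula: SPL = Lw + 10 * log10(4 / R)
Compute 4 / R = 4 / 112.3 = 0.035619
Compute 10 * log10(0.035619) = -14.4832
SPL = 111.9 + (-14.4832) = 97.42

97.42 dB


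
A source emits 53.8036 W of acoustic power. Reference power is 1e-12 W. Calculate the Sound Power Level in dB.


Given values:
  W = 53.8036 W
  W_ref = 1e-12 W
Formula: SWL = 10 * log10(W / W_ref)
Compute ratio: W / W_ref = 53803600000000
Compute log10: log10(53803600000000) = 13.730811
Multiply: SWL = 10 * 13.730811 = 137.31

137.31 dB


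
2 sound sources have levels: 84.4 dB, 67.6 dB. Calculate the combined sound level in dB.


Formula: L_total = 10 * log10( sum(10^(Li/10)) )
  Source 1: 10^(84.4/10) = 275422870.3338
  Source 2: 10^(67.6/10) = 5754399.3734
Sum of linear values = 281177269.7072
L_total = 10 * log10(281177269.7072) = 84.49

84.49 dB


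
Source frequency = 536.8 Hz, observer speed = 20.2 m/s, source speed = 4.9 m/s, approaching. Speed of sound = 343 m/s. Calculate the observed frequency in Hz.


Given values:
  f_s = 536.8 Hz, v_o = 20.2 m/s, v_s = 4.9 m/s
  Direction: approaching
Formula: f_o = f_s * (c + v_o) / (c - v_s)
Numerator: c + v_o = 343 + 20.2 = 363.2
Denominator: c - v_s = 343 - 4.9 = 338.1
f_o = 536.8 * 363.2 / 338.1 = 576.65

576.65 Hz


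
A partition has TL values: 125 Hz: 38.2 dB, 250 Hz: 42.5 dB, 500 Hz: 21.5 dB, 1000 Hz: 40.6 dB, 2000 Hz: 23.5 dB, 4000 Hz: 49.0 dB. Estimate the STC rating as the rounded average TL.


Given TL values at each frequency:
  125 Hz: 38.2 dB
  250 Hz: 42.5 dB
  500 Hz: 21.5 dB
  1000 Hz: 40.6 dB
  2000 Hz: 23.5 dB
  4000 Hz: 49.0 dB
Formula: STC ~ round(average of TL values)
Sum = 38.2 + 42.5 + 21.5 + 40.6 + 23.5 + 49.0 = 215.3
Average = 215.3 / 6 = 35.88
Rounded: 36

36


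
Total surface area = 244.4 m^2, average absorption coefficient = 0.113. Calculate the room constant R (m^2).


Given values:
  S = 244.4 m^2, alpha = 0.113
Formula: R = S * alpha / (1 - alpha)
Numerator: 244.4 * 0.113 = 27.6172
Denominator: 1 - 0.113 = 0.887
R = 27.6172 / 0.887 = 31.14

31.14 m^2


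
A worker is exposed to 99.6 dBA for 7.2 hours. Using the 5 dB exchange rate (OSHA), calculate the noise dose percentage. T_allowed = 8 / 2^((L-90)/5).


Given values:
  L = 99.6 dBA, T = 7.2 hours
Formula: T_allowed = 8 / 2^((L - 90) / 5)
Compute exponent: (99.6 - 90) / 5 = 1.92
Compute 2^(1.92) = 3.784231
T_allowed = 8 / 3.784231 = 2.114036 hours
Dose = (T / T_allowed) * 100
Dose = (7.2 / 2.114036) * 100 = 340.58

340.58 %


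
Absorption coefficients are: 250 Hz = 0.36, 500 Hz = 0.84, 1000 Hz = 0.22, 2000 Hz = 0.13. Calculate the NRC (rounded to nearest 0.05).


Given values:
  a_250 = 0.36, a_500 = 0.84
  a_1000 = 0.22, a_2000 = 0.13
Formula: NRC = (a250 + a500 + a1000 + a2000) / 4
Sum = 0.36 + 0.84 + 0.22 + 0.13 = 1.55
NRC = 1.55 / 4 = 0.3875
Rounded to nearest 0.05: 0.4

0.4


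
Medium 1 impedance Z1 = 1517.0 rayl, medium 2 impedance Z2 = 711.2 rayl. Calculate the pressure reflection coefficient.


Given values:
  Z1 = 1517.0 rayl, Z2 = 711.2 rayl
Formula: R = (Z2 - Z1) / (Z2 + Z1)
Numerator: Z2 - Z1 = 711.2 - 1517.0 = -805.8
Denominator: Z2 + Z1 = 711.2 + 1517.0 = 2228.2
R = -805.8 / 2228.2 = -0.3616

-0.3616


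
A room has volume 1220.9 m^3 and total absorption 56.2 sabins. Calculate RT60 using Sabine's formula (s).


Given values:
  V = 1220.9 m^3
  A = 56.2 sabins
Formula: RT60 = 0.161 * V / A
Numerator: 0.161 * 1220.9 = 196.5649
RT60 = 196.5649 / 56.2 = 3.498

3.498 s


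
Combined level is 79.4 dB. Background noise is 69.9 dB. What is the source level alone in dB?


Given values:
  L_total = 79.4 dB, L_bg = 69.9 dB
Formula: L_source = 10 * log10(10^(L_total/10) - 10^(L_bg/10))
Convert to linear:
  10^(79.4/10) = 87096358.9956
  10^(69.9/10) = 9772372.2096
Difference: 87096358.9956 - 9772372.2096 = 77323986.786
L_source = 10 * log10(77323986.786) = 78.88

78.88 dB


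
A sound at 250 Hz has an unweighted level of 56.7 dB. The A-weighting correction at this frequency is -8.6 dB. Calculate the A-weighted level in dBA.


Given values:
  SPL = 56.7 dB
  A-weighting at 250 Hz = -8.6 dB
Formula: L_A = SPL + A_weight
L_A = 56.7 + (-8.6)
L_A = 48.1

48.1 dBA


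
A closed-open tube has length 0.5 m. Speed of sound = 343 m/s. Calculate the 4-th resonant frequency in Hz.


Given values:
  Tube type: closed-open, L = 0.5 m, c = 343 m/s, n = 4
Formula: f_n = (2n - 1) * c / (4 * L)
Compute 2n - 1 = 2*4 - 1 = 7
Compute 4 * L = 4 * 0.5 = 2.0
f = 7 * 343 / 2.0
f = 1200.5

1200.5 Hz


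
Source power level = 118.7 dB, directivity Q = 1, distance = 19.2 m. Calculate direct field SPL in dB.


Given values:
  Lw = 118.7 dB, Q = 1, r = 19.2 m
Formula: SPL = Lw + 10 * log10(Q / (4 * pi * r^2))
Compute 4 * pi * r^2 = 4 * pi * 19.2^2 = 4632.4669
Compute Q / denom = 1 / 4632.4669 = 0.00021587
Compute 10 * log10(0.00021587) = -36.6581
SPL = 118.7 + (-36.6581) = 82.04

82.04 dB


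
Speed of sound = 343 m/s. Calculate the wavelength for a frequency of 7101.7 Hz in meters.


Given values:
  c = 343 m/s, f = 7101.7 Hz
Formula: lambda = c / f
lambda = 343 / 7101.7
lambda = 0.0483

0.0483 m


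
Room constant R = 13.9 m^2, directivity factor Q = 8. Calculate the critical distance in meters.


Given values:
  R = 13.9 m^2, Q = 8
Formula: d_c = 0.141 * sqrt(Q * R)
Compute Q * R = 8 * 13.9 = 111.2
Compute sqrt(111.2) = 10.5451
d_c = 0.141 * 10.5451 = 1.487

1.487 m


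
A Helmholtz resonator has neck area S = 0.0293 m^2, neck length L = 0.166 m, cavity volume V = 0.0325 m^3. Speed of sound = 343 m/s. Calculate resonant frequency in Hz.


Given values:
  S = 0.0293 m^2, L = 0.166 m, V = 0.0325 m^3, c = 343 m/s
Formula: f = (c / (2*pi)) * sqrt(S / (V * L))
Compute V * L = 0.0325 * 0.166 = 0.005395
Compute S / (V * L) = 0.0293 / 0.005395 = 5.431
Compute sqrt(5.431) = 2.330451
Compute c / (2*pi) = 343 / 6.283185 = 54.590148
f = 54.590148 * 2.330451 = 127.22

127.22 Hz


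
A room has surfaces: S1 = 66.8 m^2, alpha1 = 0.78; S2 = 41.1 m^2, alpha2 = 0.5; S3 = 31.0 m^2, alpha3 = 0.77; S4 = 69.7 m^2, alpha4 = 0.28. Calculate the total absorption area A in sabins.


Given surfaces:
  Surface 1: 66.8 * 0.78 = 52.104
  Surface 2: 41.1 * 0.5 = 20.55
  Surface 3: 31.0 * 0.77 = 23.87
  Surface 4: 69.7 * 0.28 = 19.516
Formula: A = sum(Si * alpha_i)
A = 52.104 + 20.55 + 23.87 + 19.516
A = 116.04

116.04 sabins


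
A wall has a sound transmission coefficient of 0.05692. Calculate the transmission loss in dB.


Given values:
  tau = 0.05692
Formula: TL = 10 * log10(1 / tau)
Compute 1 / tau = 1 / 0.05692 = 17.5685
Compute log10(17.5685) = 1.244735
TL = 10 * 1.244735 = 12.45

12.45 dB


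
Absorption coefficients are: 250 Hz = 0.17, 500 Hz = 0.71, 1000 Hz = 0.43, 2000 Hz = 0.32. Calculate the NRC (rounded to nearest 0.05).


Given values:
  a_250 = 0.17, a_500 = 0.71
  a_1000 = 0.43, a_2000 = 0.32
Formula: NRC = (a250 + a500 + a1000 + a2000) / 4
Sum = 0.17 + 0.71 + 0.43 + 0.32 = 1.63
NRC = 1.63 / 4 = 0.4075
Rounded to nearest 0.05: 0.4

0.4


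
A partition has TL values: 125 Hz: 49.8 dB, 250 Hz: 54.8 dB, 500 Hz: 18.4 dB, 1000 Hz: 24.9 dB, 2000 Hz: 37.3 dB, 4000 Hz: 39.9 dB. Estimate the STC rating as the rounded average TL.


Given TL values at each frequency:
  125 Hz: 49.8 dB
  250 Hz: 54.8 dB
  500 Hz: 18.4 dB
  1000 Hz: 24.9 dB
  2000 Hz: 37.3 dB
  4000 Hz: 39.9 dB
Formula: STC ~ round(average of TL values)
Sum = 49.8 + 54.8 + 18.4 + 24.9 + 37.3 + 39.9 = 225.1
Average = 225.1 / 6 = 37.52
Rounded: 38

38
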